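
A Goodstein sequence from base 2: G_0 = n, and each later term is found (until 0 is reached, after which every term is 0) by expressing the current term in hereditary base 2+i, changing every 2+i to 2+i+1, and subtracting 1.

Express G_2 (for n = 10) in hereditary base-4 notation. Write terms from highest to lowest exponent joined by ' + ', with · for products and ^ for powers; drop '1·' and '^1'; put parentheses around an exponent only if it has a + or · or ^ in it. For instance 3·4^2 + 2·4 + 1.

4^(4 + 1) + 1

i=0: 10 = 2^(2 + 1) + 2 (b=2); 2→3: 3^(3 + 1) + 3 = 84; 84−1 = 83
i=1: 83 = 3^(3 + 1) + 2 (b=3); 3→4: 4^(4 + 1) + 2 = 1026; 1026−1 = 1025
i=2: 1025 = 4^(4 + 1) + 1 (b=4); 4→5: 5^(5 + 1) + 1 = 15626; 15626−1 = 15625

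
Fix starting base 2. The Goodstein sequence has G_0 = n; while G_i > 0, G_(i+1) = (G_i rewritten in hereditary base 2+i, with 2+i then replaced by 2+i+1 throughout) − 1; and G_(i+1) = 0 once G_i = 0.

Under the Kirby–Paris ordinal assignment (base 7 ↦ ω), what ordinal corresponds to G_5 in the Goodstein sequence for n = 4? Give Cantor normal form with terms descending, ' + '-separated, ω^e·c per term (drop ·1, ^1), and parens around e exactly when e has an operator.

(0) 4|_2 = 2^2 ↦ 3^3|_3 = 27 ⇒ 26
(1) 26|_3 = 2·3^2 + 2·3 + 2 ↦ 2·4^2 + 2·4 + 2|_4 = 42 ⇒ 41
(2) 41|_4 = 2·4^2 + 2·4 + 1 ↦ 2·5^2 + 2·5 + 1|_5 = 61 ⇒ 60
(3) 60|_5 = 2·5^2 + 2·5 ↦ 2·6^2 + 2·6|_6 = 84 ⇒ 83
(4) 83|_6 = 2·6^2 + 6 + 5 ↦ 2·7^2 + 7 + 5|_7 = 110 ⇒ 109

ω^2·2 + ω + 4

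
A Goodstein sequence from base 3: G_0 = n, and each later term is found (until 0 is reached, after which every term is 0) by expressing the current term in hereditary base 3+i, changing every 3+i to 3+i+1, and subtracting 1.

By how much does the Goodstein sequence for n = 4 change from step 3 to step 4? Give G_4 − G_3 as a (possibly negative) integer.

-1

G_0 = 4. HB_3(4) = 3 + 1. Bump = 5. G_1 = 4.
G_1 = 4. HB_4(4) = 4. Bump = 5. G_2 = 4.
G_2 = 4. HB_5(4) = 4. Bump = 4. G_3 = 3.
G_3 = 3. HB_6(3) = 3. Bump = 3. G_4 = 2.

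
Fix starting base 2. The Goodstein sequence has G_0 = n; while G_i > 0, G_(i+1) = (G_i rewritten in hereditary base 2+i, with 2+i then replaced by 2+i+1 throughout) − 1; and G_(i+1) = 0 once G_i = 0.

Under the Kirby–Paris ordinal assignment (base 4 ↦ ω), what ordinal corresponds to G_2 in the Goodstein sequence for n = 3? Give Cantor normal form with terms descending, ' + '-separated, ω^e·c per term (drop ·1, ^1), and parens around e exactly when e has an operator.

3

step 0: 3 = 2 + 1; sub 3 for 2: 3 + 1; = 4; G_1 = 4−1 = 3
step 1: 3 = 3; sub 4 for 3: 4; = 4; G_2 = 4−1 = 3
step 2: 3 = 3; sub 5 for 4: 3; = 3; G_3 = 3−1 = 2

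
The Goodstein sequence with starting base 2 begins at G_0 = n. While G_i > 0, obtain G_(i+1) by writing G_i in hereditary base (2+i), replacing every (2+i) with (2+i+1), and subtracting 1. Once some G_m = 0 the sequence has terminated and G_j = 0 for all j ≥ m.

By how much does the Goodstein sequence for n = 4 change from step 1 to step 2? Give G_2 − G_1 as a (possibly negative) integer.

G_0=4  [base 2] 2^2  →[2↦3]→  3^3 = 27  −1 ⇒ G_1=26
G_1=26  [base 3] 2·3^2 + 2·3 + 2  →[3↦4]→  2·4^2 + 2·4 + 2 = 42  −1 ⇒ G_2=41

15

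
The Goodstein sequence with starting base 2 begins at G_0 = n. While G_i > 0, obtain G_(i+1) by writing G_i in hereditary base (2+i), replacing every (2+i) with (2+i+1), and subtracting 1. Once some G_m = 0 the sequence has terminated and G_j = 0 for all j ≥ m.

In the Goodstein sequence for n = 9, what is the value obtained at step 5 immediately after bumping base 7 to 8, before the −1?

50333400

G_0=9  [base 2] 2^(2 + 1) + 1  →[2↦3]→  3^(3 + 1) + 1 = 82  −1 ⇒ G_1=81
G_1=81  [base 3] 3^(3 + 1)  →[3↦4]→  4^(4 + 1) = 1024  −1 ⇒ G_2=1023
G_2=1023  [base 4] 3·4^4 + 3·4^3 + 3·4^2 + 3·4 + 3  →[4↦5]→  3·5^5 + 3·5^3 + 3·5^2 + 3·5 + 3 = 9843  −1 ⇒ G_3=9842
G_3=9842  [base 5] 3·5^5 + 3·5^3 + 3·5^2 + 3·5 + 2  →[5↦6]→  3·6^6 + 3·6^3 + 3·6^2 + 3·6 + 2 = 140744  −1 ⇒ G_4=140743
G_4=140743  [base 6] 3·6^6 + 3·6^3 + 3·6^2 + 3·6 + 1  →[6↦7]→  3·7^7 + 3·7^3 + 3·7^2 + 3·7 + 1 = 2471827  −1 ⇒ G_5=2471826
G_5=2471826  [base 7] 3·7^7 + 3·7^3 + 3·7^2 + 3·7  →[7↦8]→  3·8^8 + 3·8^3 + 3·8^2 + 3·8 = 50333400  −1 ⇒ G_6=50333399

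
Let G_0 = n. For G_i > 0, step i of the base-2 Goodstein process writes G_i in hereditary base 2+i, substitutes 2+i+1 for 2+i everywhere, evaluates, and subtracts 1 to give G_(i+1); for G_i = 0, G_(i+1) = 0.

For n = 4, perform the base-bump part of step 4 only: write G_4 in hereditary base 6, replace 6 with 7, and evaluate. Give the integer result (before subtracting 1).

110

[0] 4 ≡ 2^2 (base 2). Lift 3: 27. −1: 26.
[1] 26 ≡ 2·3^2 + 2·3 + 2 (base 3). Lift 4: 42. −1: 41.
[2] 41 ≡ 2·4^2 + 2·4 + 1 (base 4). Lift 5: 61. −1: 60.
[3] 60 ≡ 2·5^2 + 2·5 (base 5). Lift 6: 84. −1: 83.
[4] 83 ≡ 2·6^2 + 6 + 5 (base 6). Lift 7: 110. −1: 109.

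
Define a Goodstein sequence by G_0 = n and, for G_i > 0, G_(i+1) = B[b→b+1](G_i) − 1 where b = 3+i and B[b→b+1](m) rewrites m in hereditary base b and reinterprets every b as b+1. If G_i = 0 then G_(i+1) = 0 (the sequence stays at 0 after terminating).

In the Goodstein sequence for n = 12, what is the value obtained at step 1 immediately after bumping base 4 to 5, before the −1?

base 3: 12 = 3^2 + 3; at 4: 4^2 + 4 = 20; next = 19
base 4: 19 = 4^2 + 3; at 5: 5^2 + 3 = 28; next = 27

28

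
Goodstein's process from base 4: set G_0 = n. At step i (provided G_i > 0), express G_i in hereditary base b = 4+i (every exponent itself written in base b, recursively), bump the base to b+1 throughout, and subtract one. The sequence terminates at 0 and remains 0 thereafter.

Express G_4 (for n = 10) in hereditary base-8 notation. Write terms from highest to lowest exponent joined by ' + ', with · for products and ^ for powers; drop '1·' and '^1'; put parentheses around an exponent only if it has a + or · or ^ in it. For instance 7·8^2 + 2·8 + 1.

8 + 5

G_0 = 10. HB_4(10) = 2·4 + 2. Bump = 12. G_1 = 11.
G_1 = 11. HB_5(11) = 2·5 + 1. Bump = 13. G_2 = 12.
G_2 = 12. HB_6(12) = 2·6. Bump = 14. G_3 = 13.
G_3 = 13. HB_7(13) = 7 + 6. Bump = 14. G_4 = 13.
G_4 = 13. HB_8(13) = 8 + 5. Bump = 14. G_5 = 13.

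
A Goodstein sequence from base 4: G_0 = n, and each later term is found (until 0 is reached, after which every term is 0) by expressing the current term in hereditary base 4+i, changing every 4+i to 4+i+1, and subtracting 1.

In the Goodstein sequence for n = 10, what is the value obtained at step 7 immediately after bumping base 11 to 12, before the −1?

14

G_0 = 10. HB_4(10) = 2·4 + 2. Bump = 12. G_1 = 11.
G_1 = 11. HB_5(11) = 2·5 + 1. Bump = 13. G_2 = 12.
G_2 = 12. HB_6(12) = 2·6. Bump = 14. G_3 = 13.
G_3 = 13. HB_7(13) = 7 + 6. Bump = 14. G_4 = 13.
G_4 = 13. HB_8(13) = 8 + 5. Bump = 14. G_5 = 13.
G_5 = 13. HB_9(13) = 9 + 4. Bump = 14. G_6 = 13.
G_6 = 13. HB_10(13) = 10 + 3. Bump = 14. G_7 = 13.
G_7 = 13. HB_11(13) = 11 + 2. Bump = 14. G_8 = 13.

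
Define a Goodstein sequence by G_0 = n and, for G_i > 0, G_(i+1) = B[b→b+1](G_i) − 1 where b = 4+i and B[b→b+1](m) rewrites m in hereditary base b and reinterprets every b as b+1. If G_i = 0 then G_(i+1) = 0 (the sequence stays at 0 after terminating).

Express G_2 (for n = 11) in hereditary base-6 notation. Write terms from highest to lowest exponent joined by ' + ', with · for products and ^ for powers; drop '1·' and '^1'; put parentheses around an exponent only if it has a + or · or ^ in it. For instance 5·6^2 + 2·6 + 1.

[0] 11 ≡ 2·4 + 3 (base 4). Lift 5: 13. −1: 12.
[1] 12 ≡ 2·5 + 2 (base 5). Lift 6: 14. −1: 13.
[2] 13 ≡ 2·6 + 1 (base 6). Lift 7: 15. −1: 14.

2·6 + 1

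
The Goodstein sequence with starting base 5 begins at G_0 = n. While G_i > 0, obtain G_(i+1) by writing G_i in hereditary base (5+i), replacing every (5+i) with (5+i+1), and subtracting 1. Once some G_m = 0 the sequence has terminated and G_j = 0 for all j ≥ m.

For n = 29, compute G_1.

G_0=29  [base 5] 5^2 + 4  →[5↦6]→  6^2 + 4 = 40  −1 ⇒ G_1=39
G_1=39  [base 6] 6^2 + 3  →[6↦7]→  7^2 + 3 = 52  −1 ⇒ G_2=51

39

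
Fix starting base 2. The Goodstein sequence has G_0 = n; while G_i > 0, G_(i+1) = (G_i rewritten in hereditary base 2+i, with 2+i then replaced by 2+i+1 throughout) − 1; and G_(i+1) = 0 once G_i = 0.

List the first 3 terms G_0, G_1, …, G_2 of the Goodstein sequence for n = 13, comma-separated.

[0] 13 ≡ 2^(2 + 1) + 2^2 + 1 (base 2). Lift 3: 109. −1: 108.
[1] 108 ≡ 3^(3 + 1) + 3^3 (base 3). Lift 4: 1280. −1: 1279.

13, 108, 1279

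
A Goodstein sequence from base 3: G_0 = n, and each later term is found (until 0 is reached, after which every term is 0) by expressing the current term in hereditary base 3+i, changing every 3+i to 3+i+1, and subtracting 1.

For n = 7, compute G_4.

9

G_0 = 7. HB_3(7) = 2·3 + 1. Bump = 9. G_1 = 8.
G_1 = 8. HB_4(8) = 2·4. Bump = 10. G_2 = 9.
G_2 = 9. HB_5(9) = 5 + 4. Bump = 10. G_3 = 9.
G_3 = 9. HB_6(9) = 6 + 3. Bump = 10. G_4 = 9.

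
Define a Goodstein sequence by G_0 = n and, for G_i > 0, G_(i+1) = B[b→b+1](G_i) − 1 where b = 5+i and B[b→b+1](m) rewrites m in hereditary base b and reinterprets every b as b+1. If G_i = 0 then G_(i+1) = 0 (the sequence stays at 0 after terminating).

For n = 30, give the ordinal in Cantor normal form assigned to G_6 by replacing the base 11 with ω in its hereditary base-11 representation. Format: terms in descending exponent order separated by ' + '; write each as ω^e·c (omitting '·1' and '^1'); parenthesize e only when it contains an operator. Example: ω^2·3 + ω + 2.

30 —HB5→ 5^2 + 5 —bump→ 6^2 + 6 = 42 —(−1)→ 41
41 —HB6→ 6^2 + 5 —bump→ 7^2 + 5 = 54 —(−1)→ 53
53 —HB7→ 7^2 + 4 —bump→ 8^2 + 4 = 68 —(−1)→ 67
67 —HB8→ 8^2 + 3 —bump→ 9^2 + 3 = 84 —(−1)→ 83
83 —HB9→ 9^2 + 2 —bump→ 10^2 + 2 = 102 —(−1)→ 101
101 —HB10→ 10^2 + 1 —bump→ 11^2 + 1 = 122 —(−1)→ 121
121 —HB11→ 11^2 —bump→ 12^2 = 144 —(−1)→ 143

ω^2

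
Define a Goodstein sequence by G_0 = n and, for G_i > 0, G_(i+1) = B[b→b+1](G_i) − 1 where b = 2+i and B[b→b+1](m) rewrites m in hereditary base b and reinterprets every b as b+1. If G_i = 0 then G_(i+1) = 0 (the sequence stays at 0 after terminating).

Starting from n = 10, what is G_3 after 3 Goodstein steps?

i=0: 10 = 2^(2 + 1) + 2 (b=2); 2→3: 3^(3 + 1) + 3 = 84; 84−1 = 83
i=1: 83 = 3^(3 + 1) + 2 (b=3); 3→4: 4^(4 + 1) + 2 = 1026; 1026−1 = 1025
i=2: 1025 = 4^(4 + 1) + 1 (b=4); 4→5: 5^(5 + 1) + 1 = 15626; 15626−1 = 15625
i=3: 15625 = 5^(5 + 1) (b=5); 5→6: 6^(6 + 1) = 279936; 279936−1 = 279935

15625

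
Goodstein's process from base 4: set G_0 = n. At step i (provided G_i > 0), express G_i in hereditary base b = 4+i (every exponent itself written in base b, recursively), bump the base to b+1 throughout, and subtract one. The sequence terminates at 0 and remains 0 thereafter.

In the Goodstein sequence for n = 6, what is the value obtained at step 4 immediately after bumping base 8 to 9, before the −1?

5

[0] 6 ≡ 4 + 2 (base 4). Lift 5: 7. −1: 6.
[1] 6 ≡ 5 + 1 (base 5). Lift 6: 7. −1: 6.
[2] 6 ≡ 6 (base 6). Lift 7: 7. −1: 6.
[3] 6 ≡ 6 (base 7). Lift 8: 6. −1: 5.
[4] 5 ≡ 5 (base 8). Lift 9: 5. −1: 4.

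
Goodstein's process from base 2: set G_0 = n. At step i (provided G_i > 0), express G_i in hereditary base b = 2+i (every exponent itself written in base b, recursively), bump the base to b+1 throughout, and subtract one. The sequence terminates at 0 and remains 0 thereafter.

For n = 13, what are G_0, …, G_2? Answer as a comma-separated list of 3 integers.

13, 108, 1279

G_0 = 13. HB_2(13) = 2^(2 + 1) + 2^2 + 1. Bump = 109. G_1 = 108.
G_1 = 108. HB_3(108) = 3^(3 + 1) + 3^3. Bump = 1280. G_2 = 1279.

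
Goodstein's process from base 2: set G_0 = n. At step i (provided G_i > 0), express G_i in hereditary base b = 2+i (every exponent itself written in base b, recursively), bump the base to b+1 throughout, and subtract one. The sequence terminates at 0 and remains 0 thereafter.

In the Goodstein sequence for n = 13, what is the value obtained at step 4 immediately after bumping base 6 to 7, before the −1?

(0) 13|_2 = 2^(2 + 1) + 2^2 + 1 ↦ 3^(3 + 1) + 3^3 + 1|_3 = 109 ⇒ 108
(1) 108|_3 = 3^(3 + 1) + 3^3 ↦ 4^(4 + 1) + 4^4|_4 = 1280 ⇒ 1279
(2) 1279|_4 = 4^(4 + 1) + 3·4^3 + 3·4^2 + 3·4 + 3 ↦ 5^(5 + 1) + 3·5^3 + 3·5^2 + 3·5 + 3|_5 = 16093 ⇒ 16092
(3) 16092|_5 = 5^(5 + 1) + 3·5^3 + 3·5^2 + 3·5 + 2 ↦ 6^(6 + 1) + 3·6^3 + 3·6^2 + 3·6 + 2|_6 = 280712 ⇒ 280711
(4) 280711|_6 = 6^(6 + 1) + 3·6^3 + 3·6^2 + 3·6 + 1 ↦ 7^(7 + 1) + 3·7^3 + 3·7^2 + 3·7 + 1|_7 = 5765999 ⇒ 5765998

5765999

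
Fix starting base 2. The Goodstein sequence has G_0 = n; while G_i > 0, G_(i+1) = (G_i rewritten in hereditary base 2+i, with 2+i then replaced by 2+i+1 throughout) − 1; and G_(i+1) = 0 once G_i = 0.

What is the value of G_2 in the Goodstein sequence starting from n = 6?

257

base 2: 6 = 2^2 + 2; at 3: 3^3 + 3 = 30; next = 29
base 3: 29 = 3^3 + 2; at 4: 4^4 + 2 = 258; next = 257
base 4: 257 = 4^4 + 1; at 5: 5^5 + 1 = 3126; next = 3125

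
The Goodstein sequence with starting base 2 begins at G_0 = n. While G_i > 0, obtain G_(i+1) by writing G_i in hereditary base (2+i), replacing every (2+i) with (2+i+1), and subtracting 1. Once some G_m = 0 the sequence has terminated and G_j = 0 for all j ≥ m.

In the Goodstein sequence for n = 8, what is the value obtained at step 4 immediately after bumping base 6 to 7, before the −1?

G_0=8  [base 2] 2^(2 + 1)  →[2↦3]→  3^(3 + 1) = 81  −1 ⇒ G_1=80
G_1=80  [base 3] 2·3^3 + 2·3^2 + 2·3 + 2  →[3↦4]→  2·4^4 + 2·4^2 + 2·4 + 2 = 554  −1 ⇒ G_2=553
G_2=553  [base 4] 2·4^4 + 2·4^2 + 2·4 + 1  →[4↦5]→  2·5^5 + 2·5^2 + 2·5 + 1 = 6311  −1 ⇒ G_3=6310
G_3=6310  [base 5] 2·5^5 + 2·5^2 + 2·5  →[5↦6]→  2·6^6 + 2·6^2 + 2·6 = 93396  −1 ⇒ G_4=93395
G_4=93395  [base 6] 2·6^6 + 2·6^2 + 6 + 5  →[6↦7]→  2·7^7 + 2·7^2 + 7 + 5 = 1647196  −1 ⇒ G_5=1647195

1647196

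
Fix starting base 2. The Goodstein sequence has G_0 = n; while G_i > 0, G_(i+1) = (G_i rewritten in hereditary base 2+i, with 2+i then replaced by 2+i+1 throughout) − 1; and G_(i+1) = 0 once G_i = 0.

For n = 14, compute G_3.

18750

step 0: 14 = 2^(2 + 1) + 2^2 + 2; sub 3 for 2: 3^(3 + 1) + 3^3 + 3; = 111; G_1 = 111−1 = 110
step 1: 110 = 3^(3 + 1) + 3^3 + 2; sub 4 for 3: 4^(4 + 1) + 4^4 + 2; = 1282; G_2 = 1282−1 = 1281
step 2: 1281 = 4^(4 + 1) + 4^4 + 1; sub 5 for 4: 5^(5 + 1) + 5^5 + 1; = 18751; G_3 = 18751−1 = 18750
step 3: 18750 = 5^(5 + 1) + 5^5; sub 6 for 5: 6^(6 + 1) + 6^6; = 326592; G_4 = 326592−1 = 326591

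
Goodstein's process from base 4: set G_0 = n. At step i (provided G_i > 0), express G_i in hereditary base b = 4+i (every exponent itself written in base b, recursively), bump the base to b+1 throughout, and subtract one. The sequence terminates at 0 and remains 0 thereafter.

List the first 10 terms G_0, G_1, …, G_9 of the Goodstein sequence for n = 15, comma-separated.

G_0=15  [base 4] 3·4 + 3  →[4↦5]→  3·5 + 3 = 18  −1 ⇒ G_1=17
G_1=17  [base 5] 3·5 + 2  →[5↦6]→  3·6 + 2 = 20  −1 ⇒ G_2=19
G_2=19  [base 6] 3·6 + 1  →[6↦7]→  3·7 + 1 = 22  −1 ⇒ G_3=21
G_3=21  [base 7] 3·7  →[7↦8]→  3·8 = 24  −1 ⇒ G_4=23
G_4=23  [base 8] 2·8 + 7  →[8↦9]→  2·9 + 7 = 25  −1 ⇒ G_5=24
G_5=24  [base 9] 2·9 + 6  →[9↦10]→  2·10 + 6 = 26  −1 ⇒ G_6=25
G_6=25  [base 10] 2·10 + 5  →[10↦11]→  2·11 + 5 = 27  −1 ⇒ G_7=26
G_7=26  [base 11] 2·11 + 4  →[11↦12]→  2·12 + 4 = 28  −1 ⇒ G_8=27
G_8=27  [base 12] 2·12 + 3  →[12↦13]→  2·13 + 3 = 29  −1 ⇒ G_9=28

15, 17, 19, 21, 23, 24, 25, 26, 27, 28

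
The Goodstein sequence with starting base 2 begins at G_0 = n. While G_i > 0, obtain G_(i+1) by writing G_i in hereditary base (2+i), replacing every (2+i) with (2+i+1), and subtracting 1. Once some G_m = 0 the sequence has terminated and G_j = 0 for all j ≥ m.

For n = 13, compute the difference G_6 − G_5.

128453481

G_0=13  [base 2] 2^(2 + 1) + 2^2 + 1  →[2↦3]→  3^(3 + 1) + 3^3 + 1 = 109  −1 ⇒ G_1=108
G_1=108  [base 3] 3^(3 + 1) + 3^3  →[3↦4]→  4^(4 + 1) + 4^4 = 1280  −1 ⇒ G_2=1279
G_2=1279  [base 4] 4^(4 + 1) + 3·4^3 + 3·4^2 + 3·4 + 3  →[4↦5]→  5^(5 + 1) + 3·5^3 + 3·5^2 + 3·5 + 3 = 16093  −1 ⇒ G_3=16092
G_3=16092  [base 5] 5^(5 + 1) + 3·5^3 + 3·5^2 + 3·5 + 2  →[5↦6]→  6^(6 + 1) + 3·6^3 + 3·6^2 + 3·6 + 2 = 280712  −1 ⇒ G_4=280711
G_4=280711  [base 6] 6^(6 + 1) + 3·6^3 + 3·6^2 + 3·6 + 1  →[6↦7]→  7^(7 + 1) + 3·7^3 + 3·7^2 + 3·7 + 1 = 5765999  −1 ⇒ G_5=5765998
G_5=5765998  [base 7] 7^(7 + 1) + 3·7^3 + 3·7^2 + 3·7  →[7↦8]→  8^(8 + 1) + 3·8^3 + 3·8^2 + 3·8 = 134219480  −1 ⇒ G_6=134219479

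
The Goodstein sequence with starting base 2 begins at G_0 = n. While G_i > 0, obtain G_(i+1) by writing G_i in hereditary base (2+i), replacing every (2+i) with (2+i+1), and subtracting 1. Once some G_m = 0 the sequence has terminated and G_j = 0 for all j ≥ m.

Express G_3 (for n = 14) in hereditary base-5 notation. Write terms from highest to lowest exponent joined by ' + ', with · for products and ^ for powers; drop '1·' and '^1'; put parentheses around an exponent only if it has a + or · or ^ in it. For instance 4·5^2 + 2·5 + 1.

G_0 = 14. HB_2(14) = 2^(2 + 1) + 2^2 + 2. Bump = 111. G_1 = 110.
G_1 = 110. HB_3(110) = 3^(3 + 1) + 3^3 + 2. Bump = 1282. G_2 = 1281.
G_2 = 1281. HB_4(1281) = 4^(4 + 1) + 4^4 + 1. Bump = 18751. G_3 = 18750.
G_3 = 18750. HB_5(18750) = 5^(5 + 1) + 5^5. Bump = 326592. G_4 = 326591.

5^(5 + 1) + 5^5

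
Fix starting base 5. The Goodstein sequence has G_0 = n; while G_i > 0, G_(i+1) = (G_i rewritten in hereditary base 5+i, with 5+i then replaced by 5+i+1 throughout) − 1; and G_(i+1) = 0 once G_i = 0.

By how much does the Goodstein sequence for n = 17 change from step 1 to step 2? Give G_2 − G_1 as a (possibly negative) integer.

17 —HB5→ 3·5 + 2 —bump→ 3·6 + 2 = 20 —(−1)→ 19
19 —HB6→ 3·6 + 1 —bump→ 3·7 + 1 = 22 —(−1)→ 21

2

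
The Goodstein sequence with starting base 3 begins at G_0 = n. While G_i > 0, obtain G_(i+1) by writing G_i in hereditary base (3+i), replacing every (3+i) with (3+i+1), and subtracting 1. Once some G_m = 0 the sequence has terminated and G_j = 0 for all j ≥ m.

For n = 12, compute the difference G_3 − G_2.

10

(0) 12|_3 = 3^2 + 3 ↦ 4^2 + 4|_4 = 20 ⇒ 19
(1) 19|_4 = 4^2 + 3 ↦ 5^2 + 3|_5 = 28 ⇒ 27
(2) 27|_5 = 5^2 + 2 ↦ 6^2 + 2|_6 = 38 ⇒ 37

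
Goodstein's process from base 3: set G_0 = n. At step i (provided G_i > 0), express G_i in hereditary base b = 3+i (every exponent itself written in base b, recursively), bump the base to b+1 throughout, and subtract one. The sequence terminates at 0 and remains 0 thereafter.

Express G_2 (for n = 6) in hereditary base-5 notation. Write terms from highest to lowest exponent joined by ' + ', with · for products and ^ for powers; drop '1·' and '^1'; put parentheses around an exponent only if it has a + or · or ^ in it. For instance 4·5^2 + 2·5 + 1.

i=0: 6 = 2·3 (b=3); 3→4: 2·4 = 8; 8−1 = 7
i=1: 7 = 4 + 3 (b=4); 4→5: 5 + 3 = 8; 8−1 = 7
i=2: 7 = 5 + 2 (b=5); 5→6: 6 + 2 = 8; 8−1 = 7

5 + 2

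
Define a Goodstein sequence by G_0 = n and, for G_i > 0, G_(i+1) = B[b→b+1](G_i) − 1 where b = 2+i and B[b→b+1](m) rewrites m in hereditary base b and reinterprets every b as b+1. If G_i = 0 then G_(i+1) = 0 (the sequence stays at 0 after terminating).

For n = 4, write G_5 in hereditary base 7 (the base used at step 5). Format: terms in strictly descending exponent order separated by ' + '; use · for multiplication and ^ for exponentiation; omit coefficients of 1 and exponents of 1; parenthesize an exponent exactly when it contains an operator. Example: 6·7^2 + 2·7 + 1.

2·7^2 + 7 + 4

(0) 4|_2 = 2^2 ↦ 3^3|_3 = 27 ⇒ 26
(1) 26|_3 = 2·3^2 + 2·3 + 2 ↦ 2·4^2 + 2·4 + 2|_4 = 42 ⇒ 41
(2) 41|_4 = 2·4^2 + 2·4 + 1 ↦ 2·5^2 + 2·5 + 1|_5 = 61 ⇒ 60
(3) 60|_5 = 2·5^2 + 2·5 ↦ 2·6^2 + 2·6|_6 = 84 ⇒ 83
(4) 83|_6 = 2·6^2 + 6 + 5 ↦ 2·7^2 + 7 + 5|_7 = 110 ⇒ 109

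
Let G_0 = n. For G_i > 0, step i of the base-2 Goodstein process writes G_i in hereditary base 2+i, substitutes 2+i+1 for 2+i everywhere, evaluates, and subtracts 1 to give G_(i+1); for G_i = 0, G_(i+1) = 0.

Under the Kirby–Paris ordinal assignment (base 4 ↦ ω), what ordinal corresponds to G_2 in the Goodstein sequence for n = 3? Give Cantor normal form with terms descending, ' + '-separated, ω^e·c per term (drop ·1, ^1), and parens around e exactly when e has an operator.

3 —HB2→ 2 + 1 —bump→ 3 + 1 = 4 —(−1)→ 3
3 —HB3→ 3 —bump→ 4 = 4 —(−1)→ 3
3 —HB4→ 3 —bump→ 3 = 3 —(−1)→ 2

3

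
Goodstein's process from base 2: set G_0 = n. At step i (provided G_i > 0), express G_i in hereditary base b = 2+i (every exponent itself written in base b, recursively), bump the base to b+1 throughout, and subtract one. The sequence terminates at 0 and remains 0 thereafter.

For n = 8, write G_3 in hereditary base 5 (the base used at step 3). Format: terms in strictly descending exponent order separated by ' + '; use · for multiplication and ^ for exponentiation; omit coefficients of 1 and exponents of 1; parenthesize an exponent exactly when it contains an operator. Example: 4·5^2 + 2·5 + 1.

2·5^5 + 2·5^2 + 2·5

[0] 8 ≡ 2^(2 + 1) (base 2). Lift 3: 81. −1: 80.
[1] 80 ≡ 2·3^3 + 2·3^2 + 2·3 + 2 (base 3). Lift 4: 554. −1: 553.
[2] 553 ≡ 2·4^4 + 2·4^2 + 2·4 + 1 (base 4). Lift 5: 6311. −1: 6310.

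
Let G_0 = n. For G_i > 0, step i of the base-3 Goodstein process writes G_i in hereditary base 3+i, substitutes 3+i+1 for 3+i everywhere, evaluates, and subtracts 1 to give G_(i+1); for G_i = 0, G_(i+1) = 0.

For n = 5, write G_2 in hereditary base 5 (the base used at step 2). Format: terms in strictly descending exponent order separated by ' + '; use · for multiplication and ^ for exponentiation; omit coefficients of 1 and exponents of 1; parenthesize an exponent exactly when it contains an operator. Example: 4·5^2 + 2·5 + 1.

step 0: 5 = 3 + 2; sub 4 for 3: 4 + 2; = 6; G_1 = 6−1 = 5
step 1: 5 = 4 + 1; sub 5 for 4: 5 + 1; = 6; G_2 = 6−1 = 5
step 2: 5 = 5; sub 6 for 5: 6; = 6; G_3 = 6−1 = 5

5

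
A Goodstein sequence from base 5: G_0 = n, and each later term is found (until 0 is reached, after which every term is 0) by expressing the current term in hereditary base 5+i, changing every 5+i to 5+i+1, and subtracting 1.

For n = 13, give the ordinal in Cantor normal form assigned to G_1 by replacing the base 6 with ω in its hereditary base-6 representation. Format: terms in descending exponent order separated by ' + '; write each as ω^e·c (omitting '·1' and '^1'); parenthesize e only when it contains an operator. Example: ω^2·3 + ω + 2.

G_0 = 13. HB_5(13) = 2·5 + 3. Bump = 15. G_1 = 14.
G_1 = 14. HB_6(14) = 2·6 + 2. Bump = 16. G_2 = 15.

ω·2 + 2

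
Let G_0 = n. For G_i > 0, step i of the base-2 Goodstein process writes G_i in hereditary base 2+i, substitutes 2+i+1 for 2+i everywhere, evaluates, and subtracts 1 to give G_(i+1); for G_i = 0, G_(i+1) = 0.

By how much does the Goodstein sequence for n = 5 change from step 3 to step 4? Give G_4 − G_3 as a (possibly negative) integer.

step 0: 5 = 2^2 + 1; sub 3 for 2: 3^3 + 1; = 28; G_1 = 28−1 = 27
step 1: 27 = 3^3; sub 4 for 3: 4^4; = 256; G_2 = 256−1 = 255
step 2: 255 = 3·4^3 + 3·4^2 + 3·4 + 3; sub 5 for 4: 3·5^3 + 3·5^2 + 3·5 + 3; = 468; G_3 = 468−1 = 467
step 3: 467 = 3·5^3 + 3·5^2 + 3·5 + 2; sub 6 for 5: 3·6^3 + 3·6^2 + 3·6 + 2; = 776; G_4 = 776−1 = 775

308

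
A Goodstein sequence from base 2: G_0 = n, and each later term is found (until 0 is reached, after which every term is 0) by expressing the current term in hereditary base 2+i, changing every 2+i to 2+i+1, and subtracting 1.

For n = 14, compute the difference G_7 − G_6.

G_0 = 14. HB_2(14) = 2^(2 + 1) + 2^2 + 2. Bump = 111. G_1 = 110.
G_1 = 110. HB_3(110) = 3^(3 + 1) + 3^3 + 2. Bump = 1282. G_2 = 1281.
G_2 = 1281. HB_4(1281) = 4^(4 + 1) + 4^4 + 1. Bump = 18751. G_3 = 18750.
G_3 = 18750. HB_5(18750) = 5^(5 + 1) + 5^5. Bump = 326592. G_4 = 326591.
G_4 = 326591. HB_6(326591) = 6^(6 + 1) + 5·6^5 + 5·6^4 + 5·6^3 + 5·6^2 + 5·6 + 5. Bump = 5862841. G_5 = 5862840.
G_5 = 5862840. HB_7(5862840) = 7^(7 + 1) + 5·7^5 + 5·7^4 + 5·7^3 + 5·7^2 + 5·7 + 4. Bump = 134404972. G_6 = 134404971.
G_6 = 134404971. HB_8(134404971) = 8^(8 + 1) + 5·8^5 + 5·8^4 + 5·8^3 + 5·8^2 + 5·8 + 3. Bump = 3487116549. G_7 = 3487116548.

3352711577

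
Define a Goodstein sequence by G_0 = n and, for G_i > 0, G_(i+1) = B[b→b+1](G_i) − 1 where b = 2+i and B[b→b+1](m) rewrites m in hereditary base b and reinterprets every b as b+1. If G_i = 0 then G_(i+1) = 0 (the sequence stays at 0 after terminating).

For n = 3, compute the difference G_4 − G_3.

(0) 3|_2 = 2 + 1 ↦ 3 + 1|_3 = 4 ⇒ 3
(1) 3|_3 = 3 ↦ 4|_4 = 4 ⇒ 3
(2) 3|_4 = 3 ↦ 3|_5 = 3 ⇒ 2
(3) 2|_5 = 2 ↦ 2|_6 = 2 ⇒ 1

-1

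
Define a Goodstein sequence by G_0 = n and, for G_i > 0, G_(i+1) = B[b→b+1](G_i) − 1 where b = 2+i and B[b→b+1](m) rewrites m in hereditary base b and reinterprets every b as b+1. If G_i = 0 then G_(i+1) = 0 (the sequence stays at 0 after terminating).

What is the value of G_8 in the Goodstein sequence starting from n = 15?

i=0: 15 = 2^(2 + 1) + 2^2 + 2 + 1 (b=2); 2→3: 3^(3 + 1) + 3^3 + 3 + 1 = 112; 112−1 = 111
i=1: 111 = 3^(3 + 1) + 3^3 + 3 (b=3); 3→4: 4^(4 + 1) + 4^4 + 4 = 1284; 1284−1 = 1283
i=2: 1283 = 4^(4 + 1) + 4^4 + 3 (b=4); 4→5: 5^(5 + 1) + 5^5 + 3 = 18753; 18753−1 = 18752
i=3: 18752 = 5^(5 + 1) + 5^5 + 2 (b=5); 5→6: 6^(6 + 1) + 6^6 + 2 = 326594; 326594−1 = 326593
i=4: 326593 = 6^(6 + 1) + 6^6 + 1 (b=6); 6→7: 7^(7 + 1) + 7^7 + 1 = 6588345; 6588345−1 = 6588344
i=5: 6588344 = 7^(7 + 1) + 7^7 (b=7); 7→8: 8^(8 + 1) + 8^8 = 150994944; 150994944−1 = 150994943
i=6: 150994943 = 8^(8 + 1) + 7·8^7 + 7·8^6 + 7·8^5 + 7·8^4 + 7·8^3 + 7·8^2 + 7·8 + 7 (b=8); 8→9: 9^(9 + 1) + 7·9^7 + 7·9^6 + 7·9^5 + 7·9^4 + 7·9^3 + 7·9^2 + 7·9 + 7 = 3524450281; 3524450281−1 = 3524450280
i=7: 3524450280 = 9^(9 + 1) + 7·9^7 + 7·9^6 + 7·9^5 + 7·9^4 + 7·9^3 + 7·9^2 + 7·9 + 6 (b=9); 9→10: 10^(10 + 1) + 7·10^7 + 7·10^6 + 7·10^5 + 7·10^4 + 7·10^3 + 7·10^2 + 7·10 + 6 = 100077777776; 100077777776−1 = 100077777775

100077777775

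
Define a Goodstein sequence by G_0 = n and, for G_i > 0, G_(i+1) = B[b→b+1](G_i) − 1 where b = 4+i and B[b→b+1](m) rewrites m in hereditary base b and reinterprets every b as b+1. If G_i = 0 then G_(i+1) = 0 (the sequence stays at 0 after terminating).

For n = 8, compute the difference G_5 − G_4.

0

(0) 8|_4 = 2·4 ↦ 2·5|_5 = 10 ⇒ 9
(1) 9|_5 = 5 + 4 ↦ 6 + 4|_6 = 10 ⇒ 9
(2) 9|_6 = 6 + 3 ↦ 7 + 3|_7 = 10 ⇒ 9
(3) 9|_7 = 7 + 2 ↦ 8 + 2|_8 = 10 ⇒ 9
(4) 9|_8 = 8 + 1 ↦ 9 + 1|_9 = 10 ⇒ 9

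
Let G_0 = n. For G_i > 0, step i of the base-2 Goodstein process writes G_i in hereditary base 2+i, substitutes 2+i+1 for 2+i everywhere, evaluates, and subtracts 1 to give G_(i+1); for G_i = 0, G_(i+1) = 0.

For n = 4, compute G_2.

(0) 4|_2 = 2^2 ↦ 3^3|_3 = 27 ⇒ 26
(1) 26|_3 = 2·3^2 + 2·3 + 2 ↦ 2·4^2 + 2·4 + 2|_4 = 42 ⇒ 41

41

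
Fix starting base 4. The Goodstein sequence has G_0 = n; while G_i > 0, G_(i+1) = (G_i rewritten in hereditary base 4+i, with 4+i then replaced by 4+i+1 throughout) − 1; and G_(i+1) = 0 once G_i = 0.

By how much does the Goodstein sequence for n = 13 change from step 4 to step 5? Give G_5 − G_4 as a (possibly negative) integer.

1

13 —HB4→ 3·4 + 1 —bump→ 3·5 + 1 = 16 —(−1)→ 15
15 —HB5→ 3·5 —bump→ 3·6 = 18 —(−1)→ 17
17 —HB6→ 2·6 + 5 —bump→ 2·7 + 5 = 19 —(−1)→ 18
18 —HB7→ 2·7 + 4 —bump→ 2·8 + 4 = 20 —(−1)→ 19
19 —HB8→ 2·8 + 3 —bump→ 2·9 + 3 = 21 —(−1)→ 20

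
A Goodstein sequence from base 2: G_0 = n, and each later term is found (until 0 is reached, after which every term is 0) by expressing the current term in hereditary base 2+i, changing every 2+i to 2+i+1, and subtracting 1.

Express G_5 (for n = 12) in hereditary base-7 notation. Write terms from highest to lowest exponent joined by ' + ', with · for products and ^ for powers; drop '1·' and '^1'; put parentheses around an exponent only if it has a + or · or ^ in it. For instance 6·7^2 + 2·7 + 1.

(0) 12|_2 = 2^(2 + 1) + 2^2 ↦ 3^(3 + 1) + 3^3|_3 = 108 ⇒ 107
(1) 107|_3 = 3^(3 + 1) + 2·3^2 + 2·3 + 2 ↦ 4^(4 + 1) + 2·4^2 + 2·4 + 2|_4 = 1066 ⇒ 1065
(2) 1065|_4 = 4^(4 + 1) + 2·4^2 + 2·4 + 1 ↦ 5^(5 + 1) + 2·5^2 + 2·5 + 1|_5 = 15686 ⇒ 15685
(3) 15685|_5 = 5^(5 + 1) + 2·5^2 + 2·5 ↦ 6^(6 + 1) + 2·6^2 + 2·6|_6 = 280020 ⇒ 280019
(4) 280019|_6 = 6^(6 + 1) + 2·6^2 + 6 + 5 ↦ 7^(7 + 1) + 2·7^2 + 7 + 5|_7 = 5764911 ⇒ 5764910
(5) 5764910|_7 = 7^(7 + 1) + 2·7^2 + 7 + 4 ↦ 8^(8 + 1) + 2·8^2 + 8 + 4|_8 = 134217868 ⇒ 134217867

7^(7 + 1) + 2·7^2 + 7 + 4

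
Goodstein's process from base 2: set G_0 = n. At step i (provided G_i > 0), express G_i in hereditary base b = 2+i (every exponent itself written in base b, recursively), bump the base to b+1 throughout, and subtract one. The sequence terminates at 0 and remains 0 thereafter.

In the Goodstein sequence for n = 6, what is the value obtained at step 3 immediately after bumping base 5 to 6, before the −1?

(0) 6|_2 = 2^2 + 2 ↦ 3^3 + 3|_3 = 30 ⇒ 29
(1) 29|_3 = 3^3 + 2 ↦ 4^4 + 2|_4 = 258 ⇒ 257
(2) 257|_4 = 4^4 + 1 ↦ 5^5 + 1|_5 = 3126 ⇒ 3125

46656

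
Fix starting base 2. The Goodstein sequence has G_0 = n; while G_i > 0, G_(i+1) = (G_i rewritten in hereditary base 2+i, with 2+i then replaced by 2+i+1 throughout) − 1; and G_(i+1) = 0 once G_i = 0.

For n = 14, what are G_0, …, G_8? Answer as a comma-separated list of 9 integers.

14, 110, 1281, 18750, 326591, 5862840, 134404971, 3487116548, 100000555551

i=0: 14 = 2^(2 + 1) + 2^2 + 2 (b=2); 2→3: 3^(3 + 1) + 3^3 + 3 = 111; 111−1 = 110
i=1: 110 = 3^(3 + 1) + 3^3 + 2 (b=3); 3→4: 4^(4 + 1) + 4^4 + 2 = 1282; 1282−1 = 1281
i=2: 1281 = 4^(4 + 1) + 4^4 + 1 (b=4); 4→5: 5^(5 + 1) + 5^5 + 1 = 18751; 18751−1 = 18750
i=3: 18750 = 5^(5 + 1) + 5^5 (b=5); 5→6: 6^(6 + 1) + 6^6 = 326592; 326592−1 = 326591
i=4: 326591 = 6^(6 + 1) + 5·6^5 + 5·6^4 + 5·6^3 + 5·6^2 + 5·6 + 5 (b=6); 6→7: 7^(7 + 1) + 5·7^5 + 5·7^4 + 5·7^3 + 5·7^2 + 5·7 + 5 = 5862841; 5862841−1 = 5862840
i=5: 5862840 = 7^(7 + 1) + 5·7^5 + 5·7^4 + 5·7^3 + 5·7^2 + 5·7 + 4 (b=7); 7→8: 8^(8 + 1) + 5·8^5 + 5·8^4 + 5·8^3 + 5·8^2 + 5·8 + 4 = 134404972; 134404972−1 = 134404971
i=6: 134404971 = 8^(8 + 1) + 5·8^5 + 5·8^4 + 5·8^3 + 5·8^2 + 5·8 + 3 (b=8); 8→9: 9^(9 + 1) + 5·9^5 + 5·9^4 + 5·9^3 + 5·9^2 + 5·9 + 3 = 3487116549; 3487116549−1 = 3487116548
i=7: 3487116548 = 9^(9 + 1) + 5·9^5 + 5·9^4 + 5·9^3 + 5·9^2 + 5·9 + 2 (b=9); 9→10: 10^(10 + 1) + 5·10^5 + 5·10^4 + 5·10^3 + 5·10^2 + 5·10 + 2 = 100000555552; 100000555552−1 = 100000555551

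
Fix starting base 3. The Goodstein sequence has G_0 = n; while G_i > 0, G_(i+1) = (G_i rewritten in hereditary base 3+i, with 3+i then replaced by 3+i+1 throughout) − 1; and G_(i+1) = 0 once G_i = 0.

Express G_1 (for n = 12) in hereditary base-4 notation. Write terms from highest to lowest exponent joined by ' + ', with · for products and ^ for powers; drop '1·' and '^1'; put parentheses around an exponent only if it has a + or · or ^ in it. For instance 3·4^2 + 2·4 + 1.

4^2 + 3

G_0=12  [base 3] 3^2 + 3  →[3↦4]→  4^2 + 4 = 20  −1 ⇒ G_1=19
G_1=19  [base 4] 4^2 + 3  →[4↦5]→  5^2 + 3 = 28  −1 ⇒ G_2=27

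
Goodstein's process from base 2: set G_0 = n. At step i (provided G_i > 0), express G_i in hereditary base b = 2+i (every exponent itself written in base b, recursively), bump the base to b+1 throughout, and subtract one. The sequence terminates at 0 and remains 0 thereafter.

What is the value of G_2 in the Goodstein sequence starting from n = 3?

3

G_0 = 3. HB_2(3) = 2 + 1. Bump = 4. G_1 = 3.
G_1 = 3. HB_3(3) = 3. Bump = 4. G_2 = 3.
G_2 = 3. HB_4(3) = 3. Bump = 3. G_3 = 2.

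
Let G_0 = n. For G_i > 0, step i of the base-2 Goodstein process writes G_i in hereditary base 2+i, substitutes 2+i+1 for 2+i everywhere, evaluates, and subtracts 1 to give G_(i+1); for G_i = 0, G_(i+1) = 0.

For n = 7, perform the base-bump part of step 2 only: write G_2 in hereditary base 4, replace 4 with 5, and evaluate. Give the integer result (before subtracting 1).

3128

7 —HB2→ 2^2 + 2 + 1 —bump→ 3^3 + 3 + 1 = 31 —(−1)→ 30
30 —HB3→ 3^3 + 3 —bump→ 4^4 + 4 = 260 —(−1)→ 259
259 —HB4→ 4^4 + 3 —bump→ 5^5 + 3 = 3128 —(−1)→ 3127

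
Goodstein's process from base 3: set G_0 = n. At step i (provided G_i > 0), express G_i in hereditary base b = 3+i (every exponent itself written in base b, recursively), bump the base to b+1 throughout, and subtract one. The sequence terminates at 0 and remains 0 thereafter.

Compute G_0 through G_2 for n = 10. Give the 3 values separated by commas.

[0] 10 ≡ 3^2 + 1 (base 3). Lift 4: 17. −1: 16.
[1] 16 ≡ 4^2 (base 4). Lift 5: 25. −1: 24.

10, 16, 24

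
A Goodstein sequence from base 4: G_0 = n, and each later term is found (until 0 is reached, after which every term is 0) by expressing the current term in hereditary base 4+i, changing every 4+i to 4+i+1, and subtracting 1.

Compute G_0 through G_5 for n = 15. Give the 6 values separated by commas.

15 —HB4→ 3·4 + 3 —bump→ 3·5 + 3 = 18 —(−1)→ 17
17 —HB5→ 3·5 + 2 —bump→ 3·6 + 2 = 20 —(−1)→ 19
19 —HB6→ 3·6 + 1 —bump→ 3·7 + 1 = 22 —(−1)→ 21
21 —HB7→ 3·7 —bump→ 3·8 = 24 —(−1)→ 23
23 —HB8→ 2·8 + 7 —bump→ 2·9 + 7 = 25 —(−1)→ 24

15, 17, 19, 21, 23, 24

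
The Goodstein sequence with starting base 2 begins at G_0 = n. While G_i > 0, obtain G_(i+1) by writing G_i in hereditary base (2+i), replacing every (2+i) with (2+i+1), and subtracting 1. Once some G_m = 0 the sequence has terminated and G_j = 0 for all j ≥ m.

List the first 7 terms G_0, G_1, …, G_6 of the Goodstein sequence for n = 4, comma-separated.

(0) 4|_2 = 2^2 ↦ 3^3|_3 = 27 ⇒ 26
(1) 26|_3 = 2·3^2 + 2·3 + 2 ↦ 2·4^2 + 2·4 + 2|_4 = 42 ⇒ 41
(2) 41|_4 = 2·4^2 + 2·4 + 1 ↦ 2·5^2 + 2·5 + 1|_5 = 61 ⇒ 60
(3) 60|_5 = 2·5^2 + 2·5 ↦ 2·6^2 + 2·6|_6 = 84 ⇒ 83
(4) 83|_6 = 2·6^2 + 6 + 5 ↦ 2·7^2 + 7 + 5|_7 = 110 ⇒ 109
(5) 109|_7 = 2·7^2 + 7 + 4 ↦ 2·8^2 + 8 + 4|_8 = 140 ⇒ 139

4, 26, 41, 60, 83, 109, 139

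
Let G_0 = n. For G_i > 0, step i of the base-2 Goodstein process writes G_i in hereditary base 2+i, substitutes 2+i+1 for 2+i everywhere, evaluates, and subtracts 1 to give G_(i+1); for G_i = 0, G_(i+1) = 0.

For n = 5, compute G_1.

27

i=0: 5 = 2^2 + 1 (b=2); 2→3: 3^3 + 1 = 28; 28−1 = 27
i=1: 27 = 3^3 (b=3); 3→4: 4^4 = 256; 256−1 = 255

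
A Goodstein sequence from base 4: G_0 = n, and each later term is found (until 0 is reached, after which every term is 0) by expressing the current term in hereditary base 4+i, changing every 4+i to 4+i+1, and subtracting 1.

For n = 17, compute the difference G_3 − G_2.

4

i=0: 17 = 4^2 + 1 (b=4); 4→5: 5^2 + 1 = 26; 26−1 = 25
i=1: 25 = 5^2 (b=5); 5→6: 6^2 = 36; 36−1 = 35
i=2: 35 = 5·6 + 5 (b=6); 6→7: 5·7 + 5 = 40; 40−1 = 39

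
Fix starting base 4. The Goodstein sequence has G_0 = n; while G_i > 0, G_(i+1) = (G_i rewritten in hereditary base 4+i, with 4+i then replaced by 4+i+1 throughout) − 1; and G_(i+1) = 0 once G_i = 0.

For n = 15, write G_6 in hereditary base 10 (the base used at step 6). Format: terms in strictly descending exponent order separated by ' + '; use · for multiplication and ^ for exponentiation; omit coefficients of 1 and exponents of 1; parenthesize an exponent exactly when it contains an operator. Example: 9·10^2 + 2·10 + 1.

[0] 15 ≡ 3·4 + 3 (base 4). Lift 5: 18. −1: 17.
[1] 17 ≡ 3·5 + 2 (base 5). Lift 6: 20. −1: 19.
[2] 19 ≡ 3·6 + 1 (base 6). Lift 7: 22. −1: 21.
[3] 21 ≡ 3·7 (base 7). Lift 8: 24. −1: 23.
[4] 23 ≡ 2·8 + 7 (base 8). Lift 9: 25. −1: 24.
[5] 24 ≡ 2·9 + 6 (base 9). Lift 10: 26. −1: 25.

2·10 + 5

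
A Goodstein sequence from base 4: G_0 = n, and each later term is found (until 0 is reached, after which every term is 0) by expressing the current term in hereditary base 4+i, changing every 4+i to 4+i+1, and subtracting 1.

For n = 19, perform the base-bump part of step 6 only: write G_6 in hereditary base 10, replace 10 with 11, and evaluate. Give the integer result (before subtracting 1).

82

19 —HB4→ 4^2 + 3 —bump→ 5^2 + 3 = 28 —(−1)→ 27
27 —HB5→ 5^2 + 2 —bump→ 6^2 + 2 = 38 —(−1)→ 37
37 —HB6→ 6^2 + 1 —bump→ 7^2 + 1 = 50 —(−1)→ 49
49 —HB7→ 7^2 —bump→ 8^2 = 64 —(−1)→ 63
63 —HB8→ 7·8 + 7 —bump→ 7·9 + 7 = 70 —(−1)→ 69
69 —HB9→ 7·9 + 6 —bump→ 7·10 + 6 = 76 —(−1)→ 75
75 —HB10→ 7·10 + 5 —bump→ 7·11 + 5 = 82 —(−1)→ 81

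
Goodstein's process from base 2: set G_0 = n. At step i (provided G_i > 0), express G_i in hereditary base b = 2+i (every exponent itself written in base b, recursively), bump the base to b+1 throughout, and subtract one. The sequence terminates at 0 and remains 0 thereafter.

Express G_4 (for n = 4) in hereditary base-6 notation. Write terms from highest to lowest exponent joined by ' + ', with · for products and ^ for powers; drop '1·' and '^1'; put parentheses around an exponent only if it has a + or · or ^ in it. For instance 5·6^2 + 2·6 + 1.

2·6^2 + 6 + 5

G_0 = 4. HB_2(4) = 2^2. Bump = 27. G_1 = 26.
G_1 = 26. HB_3(26) = 2·3^2 + 2·3 + 2. Bump = 42. G_2 = 41.
G_2 = 41. HB_4(41) = 2·4^2 + 2·4 + 1. Bump = 61. G_3 = 60.
G_3 = 60. HB_5(60) = 2·5^2 + 2·5. Bump = 84. G_4 = 83.
G_4 = 83. HB_6(83) = 2·6^2 + 6 + 5. Bump = 110. G_5 = 109.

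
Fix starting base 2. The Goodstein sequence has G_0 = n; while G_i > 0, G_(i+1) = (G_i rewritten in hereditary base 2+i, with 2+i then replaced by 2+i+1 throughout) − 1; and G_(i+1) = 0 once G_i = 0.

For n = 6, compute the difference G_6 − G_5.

89204

step 0: 6 = 2^2 + 2; sub 3 for 2: 3^3 + 3; = 30; G_1 = 30−1 = 29
step 1: 29 = 3^3 + 2; sub 4 for 3: 4^4 + 2; = 258; G_2 = 258−1 = 257
step 2: 257 = 4^4 + 1; sub 5 for 4: 5^5 + 1; = 3126; G_3 = 3126−1 = 3125
step 3: 3125 = 5^5; sub 6 for 5: 6^6; = 46656; G_4 = 46656−1 = 46655
step 4: 46655 = 5·6^5 + 5·6^4 + 5·6^3 + 5·6^2 + 5·6 + 5; sub 7 for 6: 5·7^5 + 5·7^4 + 5·7^3 + 5·7^2 + 5·7 + 5; = 98040; G_5 = 98040−1 = 98039
step 5: 98039 = 5·7^5 + 5·7^4 + 5·7^3 + 5·7^2 + 5·7 + 4; sub 8 for 7: 5·8^5 + 5·8^4 + 5·8^3 + 5·8^2 + 5·8 + 4; = 187244; G_6 = 187244−1 = 187243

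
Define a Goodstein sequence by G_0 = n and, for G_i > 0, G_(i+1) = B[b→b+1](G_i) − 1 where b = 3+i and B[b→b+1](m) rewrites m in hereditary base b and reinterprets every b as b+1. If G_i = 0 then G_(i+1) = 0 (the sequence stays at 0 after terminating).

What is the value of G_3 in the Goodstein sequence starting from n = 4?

base 3: 4 = 3 + 1; at 4: 4 + 1 = 5; next = 4
base 4: 4 = 4; at 5: 5 = 5; next = 4
base 5: 4 = 4; at 6: 4 = 4; next = 3
base 6: 3 = 3; at 7: 3 = 3; next = 2

3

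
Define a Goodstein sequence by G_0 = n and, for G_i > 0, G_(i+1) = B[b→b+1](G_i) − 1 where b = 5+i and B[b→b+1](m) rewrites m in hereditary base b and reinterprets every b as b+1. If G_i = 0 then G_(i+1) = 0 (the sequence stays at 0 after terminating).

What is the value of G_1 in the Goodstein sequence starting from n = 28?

38

[0] 28 ≡ 5^2 + 3 (base 5). Lift 6: 39. −1: 38.
[1] 38 ≡ 6^2 + 2 (base 6). Lift 7: 51. −1: 50.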